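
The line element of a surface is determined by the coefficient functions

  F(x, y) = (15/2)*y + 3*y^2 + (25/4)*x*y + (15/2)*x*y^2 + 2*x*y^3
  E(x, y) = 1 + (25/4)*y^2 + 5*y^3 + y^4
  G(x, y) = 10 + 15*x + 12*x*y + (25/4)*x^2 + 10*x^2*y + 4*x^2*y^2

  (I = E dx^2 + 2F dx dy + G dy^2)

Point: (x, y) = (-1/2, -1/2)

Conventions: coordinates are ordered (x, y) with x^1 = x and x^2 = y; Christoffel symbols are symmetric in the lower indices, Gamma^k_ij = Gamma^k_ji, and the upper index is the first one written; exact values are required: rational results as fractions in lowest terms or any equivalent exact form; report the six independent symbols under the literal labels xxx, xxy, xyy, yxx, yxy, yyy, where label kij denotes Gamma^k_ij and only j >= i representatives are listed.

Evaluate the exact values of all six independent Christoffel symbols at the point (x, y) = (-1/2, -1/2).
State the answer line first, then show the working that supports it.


Answer: Gamma_xxx = 0, Gamma_xxy = -24/113, Gamma_xyy = 16/113, Gamma_yxx = 0, Gamma_yxy = 54/113, Gamma_yyy = -36/113

E = 2, F = -9/4, G = 97/16 at the point
E_x = 0, E_y = -3, F_x = -3/2, F_y = 35/8, G_x = 27/4, G_y = -9/2
EG - F^2 = 113/16;  g^inv = (16/113) * [[97/16, 9/4], [9/4, 2]]
first-kind symbols [ij,l] = (1/2)(d_i g_jl + d_j g_il - d_l g_ij): [xx,x] = E_x/2 = 0, [xx,y] = F_x - E_y/2 = 0, [xy,x] = E_y/2 = -3/2, [xy,y] = G_x/2 = 27/8, [yy,x] = F_y - G_x/2 = 1, [yy,y] = G_y/2 = -9/4
Gamma^x_ij = (G*[ij,x] - F*[ij,y])/(EG - F^2), Gamma^y_ij = (E*[ij,y] - F*[ij,x])/(EG - F^2)


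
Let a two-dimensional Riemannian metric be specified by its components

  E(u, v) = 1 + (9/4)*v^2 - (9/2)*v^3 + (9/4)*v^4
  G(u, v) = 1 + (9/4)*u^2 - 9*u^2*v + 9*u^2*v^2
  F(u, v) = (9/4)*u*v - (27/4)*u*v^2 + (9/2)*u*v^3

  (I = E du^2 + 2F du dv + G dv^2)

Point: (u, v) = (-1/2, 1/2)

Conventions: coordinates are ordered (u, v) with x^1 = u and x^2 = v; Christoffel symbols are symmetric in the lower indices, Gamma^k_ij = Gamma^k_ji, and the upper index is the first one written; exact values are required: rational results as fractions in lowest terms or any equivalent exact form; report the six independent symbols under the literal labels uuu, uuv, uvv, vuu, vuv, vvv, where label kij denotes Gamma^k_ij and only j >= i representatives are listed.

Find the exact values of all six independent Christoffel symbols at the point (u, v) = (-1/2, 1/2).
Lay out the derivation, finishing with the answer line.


E = 73/64, F = 0, G = 1 at the point
E_u = 0, E_v = 0, F_u = 0, F_v = 9/16, G_u = 0, G_v = 0
EG - F^2 = 73/64;  g^inv = (64/73) * [[1, 0], [0, 73/64]]
first-kind symbols [ij,l] = (1/2)(d_i g_jl + d_j g_il - d_l g_ij): [uu,u] = E_u/2 = 0, [uu,v] = F_u - E_v/2 = 0, [uv,u] = E_v/2 = 0, [uv,v] = G_u/2 = 0, [vv,u] = F_v - G_u/2 = 9/16, [vv,v] = G_v/2 = 0
Gamma^u_ij = (G*[ij,u] - F*[ij,v])/(EG - F^2), Gamma^v_ij = (E*[ij,v] - F*[ij,u])/(EG - F^2)

Answer: Gamma_uuu = 0, Gamma_uuv = 0, Gamma_uvv = 36/73, Gamma_vuu = 0, Gamma_vuv = 0, Gamma_vvv = 0


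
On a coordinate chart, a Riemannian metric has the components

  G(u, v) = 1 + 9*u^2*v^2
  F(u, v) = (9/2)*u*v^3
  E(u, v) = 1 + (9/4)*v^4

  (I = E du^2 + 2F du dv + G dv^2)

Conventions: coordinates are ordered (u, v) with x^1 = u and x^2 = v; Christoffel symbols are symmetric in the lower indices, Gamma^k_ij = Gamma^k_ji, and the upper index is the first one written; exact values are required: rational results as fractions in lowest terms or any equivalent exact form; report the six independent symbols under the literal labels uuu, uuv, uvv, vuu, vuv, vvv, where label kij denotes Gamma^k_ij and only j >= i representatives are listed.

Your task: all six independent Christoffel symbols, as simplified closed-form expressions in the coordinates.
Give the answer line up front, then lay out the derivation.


Answer: Gamma_uuu = 0, Gamma_uuv = 18*v^3/(36*u^2*v^2 + 9*v^4 + 4), Gamma_uvv = 18*u*v^2/(36*u^2*v^2 + 9*v^4 + 4), Gamma_vuu = 0, Gamma_vuv = 36*u*v^2/(36*u^2*v^2 + 9*v^4 + 4), Gamma_vvv = 36*u^2*v/(36*u^2*v^2 + 9*v^4 + 4)

E = 1 + (9/4)*v^4; F = (9/2)*u*v^3; G = 1 + 9*u^2*v^2
Gamma^k_ij = (1/2) g^{kl} (d_i g_jl + d_j g_il - d_l g_ij), with g^inv = (1/(EG-F^2)) [[G, -F], [-F, E]]
first partials: E_u = 0, E_v = 9*v^3, F_u = (9/2)*v^3, F_v = (27/2)*u*v^2, G_u = 18*u*v^2, G_v = 18*u^2*v
D = EG - F^2 = 1 + (9/4)*v^4 + 9*u^2*v^2
expanded: Gamma^u_uu = (G E_u - 2F F_u + F E_v)/(2D), Gamma^u_uv = (G E_v - F G_u)/(2D), Gamma^u_vv = (2G F_v - G G_u - F G_v)/(2D), Gamma^v_uu = (2E F_u - E E_v - F E_u)/(2D), Gamma^v_uv = (E G_u - F E_v)/(2D), Gamma^v_vv = (E G_v - 2F F_v + F G_u)/(2D); substitute and cancel common factors


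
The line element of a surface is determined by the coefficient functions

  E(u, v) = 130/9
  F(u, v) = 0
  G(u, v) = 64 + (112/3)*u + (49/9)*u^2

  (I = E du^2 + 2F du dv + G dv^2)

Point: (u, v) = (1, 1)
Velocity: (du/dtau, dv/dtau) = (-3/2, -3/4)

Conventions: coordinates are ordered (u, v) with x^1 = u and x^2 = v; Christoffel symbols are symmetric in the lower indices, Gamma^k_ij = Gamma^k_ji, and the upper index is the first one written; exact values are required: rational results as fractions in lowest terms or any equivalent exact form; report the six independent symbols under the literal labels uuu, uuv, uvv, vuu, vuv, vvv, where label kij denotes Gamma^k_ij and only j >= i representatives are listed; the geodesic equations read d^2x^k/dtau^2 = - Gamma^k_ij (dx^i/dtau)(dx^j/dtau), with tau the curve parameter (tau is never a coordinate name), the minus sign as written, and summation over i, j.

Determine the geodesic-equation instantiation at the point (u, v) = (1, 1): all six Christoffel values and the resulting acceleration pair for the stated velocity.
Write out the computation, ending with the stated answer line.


E = 130/9, F = 0, G = 961/9 at the point
E_u = 0, E_v = 0, F_u = 0, F_v = 0, G_u = 434/9, G_v = 0
EG - F^2 = 124930/81;  g^inv = (81/124930) * [[961/9, 0], [0, 130/9]]
first-kind symbols [ij,l] = (1/2)(d_i g_jl + d_j g_il - d_l g_ij): [uu,u] = E_u/2 = 0, [uu,v] = F_u - E_v/2 = 0, [uv,u] = E_v/2 = 0, [uv,v] = G_u/2 = 217/9, [vv,u] = F_v - G_u/2 = -217/9, [vv,v] = G_v/2 = 0
Gamma^u_ij = (G*[ij,u] - F*[ij,v])/(EG - F^2), Gamma^v_ij = (E*[ij,v] - F*[ij,u])/(EG - F^2)
Gamma_uuu = 0, Gamma_uuv = 0, Gamma_uvv = -217/130, Gamma_vuu = 0, Gamma_vuv = 7/31, Gamma_vvv = 0
d^2u/dtau^2 = -(Gamma_uuu*(-3/2)^2 + 2*Gamma_uuv*(-3/2)*(-3/4) + Gamma_uvv*(-3/4)^2) = 1953/2080
d^2v/dtau^2 = -(Gamma_vuu*(-3/2)^2 + 2*Gamma_vuv*(-3/2)*(-3/4) + Gamma_vvv*(-3/4)^2) = -63/124

Answer: Gamma_uuu = 0, Gamma_uuv = 0, Gamma_uvv = -217/130, Gamma_vuu = 0, Gamma_vuv = 7/31, Gamma_vvv = 0; accelerations (d^2u/dtau^2, d^2v/dtau^2) = (1953/2080, -63/124)


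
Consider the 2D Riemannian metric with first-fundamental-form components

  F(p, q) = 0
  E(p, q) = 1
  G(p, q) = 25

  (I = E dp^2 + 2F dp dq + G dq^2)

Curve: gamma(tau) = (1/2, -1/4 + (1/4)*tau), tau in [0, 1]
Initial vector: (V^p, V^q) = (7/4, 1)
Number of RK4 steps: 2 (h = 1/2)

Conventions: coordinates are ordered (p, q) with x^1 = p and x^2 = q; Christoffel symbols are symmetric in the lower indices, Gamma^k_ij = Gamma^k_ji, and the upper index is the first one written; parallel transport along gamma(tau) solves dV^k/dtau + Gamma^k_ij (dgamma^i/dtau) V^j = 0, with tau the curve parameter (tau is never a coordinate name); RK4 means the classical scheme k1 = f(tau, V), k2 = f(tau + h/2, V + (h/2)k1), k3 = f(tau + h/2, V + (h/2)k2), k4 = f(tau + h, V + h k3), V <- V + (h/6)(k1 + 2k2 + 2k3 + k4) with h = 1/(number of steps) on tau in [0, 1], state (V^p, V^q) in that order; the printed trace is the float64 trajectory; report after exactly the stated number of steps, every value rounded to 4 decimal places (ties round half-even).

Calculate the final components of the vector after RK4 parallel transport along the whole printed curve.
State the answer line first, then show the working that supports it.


Answer: V^p = 1.7500, V^q = 1.0000

gamma'(tau) = (0, 1/4); f(tau, V)^k = -Gamma^k_ij(gamma(tau)) gamma'^i(tau) V^j; h = 1/2; intermediate values shown to 6 dp
curve data and Christoffel symbols at the stage parameters:
  tau = 0.000000: gamma = (0.500000, -0.250000), gamma' = (0.000000, 0.250000); Gamma_ppp = 0.000000, Gamma_ppq = 0.000000, Gamma_pqq = 0.000000, Gamma_qpp = 0.000000, Gamma_qpq = 0.000000, Gamma_qqq = 0.000000
  tau = 0.250000: gamma = (0.500000, -0.187500), gamma' = (0.000000, 0.250000); Gamma_ppp = 0.000000, Gamma_ppq = 0.000000, Gamma_pqq = 0.000000, Gamma_qpp = 0.000000, Gamma_qpq = 0.000000, Gamma_qqq = 0.000000
  tau = 0.500000: gamma = (0.500000, -0.125000), gamma' = (0.000000, 0.250000); Gamma_ppp = 0.000000, Gamma_ppq = 0.000000, Gamma_pqq = 0.000000, Gamma_qpp = 0.000000, Gamma_qpq = 0.000000, Gamma_qqq = 0.000000
  tau = 0.750000: gamma = (0.500000, -0.062500), gamma' = (0.000000, 0.250000); Gamma_ppp = 0.000000, Gamma_ppq = 0.000000, Gamma_pqq = 0.000000, Gamma_qpp = 0.000000, Gamma_qpq = 0.000000, Gamma_qqq = 0.000000
  tau = 1.000000: gamma = (0.500000, 0.000000), gamma' = (0.000000, 0.250000); Gamma_ppp = 0.000000, Gamma_ppq = 0.000000, Gamma_pqq = 0.000000, Gamma_qpp = 0.000000, Gamma_qpq = 0.000000, Gamma_qqq = 0.000000
step 0: V^p = 1.7500, V^q = 1.0000
step 1: k1 = (0.000000, 0.000000), k2 = (0.000000, 0.000000), k3 = (0.000000, 0.000000), k4 = (0.000000, 0.000000); V <- V + (h/6)(k1 + 2k2 + 2k3 + k4): V^p = 1.7500, V^q = 1.0000
step 2: k1 = (0.000000, 0.000000), k2 = (0.000000, 0.000000), k3 = (0.000000, 0.000000), k4 = (0.000000, 0.000000); V <- V + (h/6)(k1 + 2k2 + 2k3 + k4): V^p = 1.7500, V^q = 1.0000


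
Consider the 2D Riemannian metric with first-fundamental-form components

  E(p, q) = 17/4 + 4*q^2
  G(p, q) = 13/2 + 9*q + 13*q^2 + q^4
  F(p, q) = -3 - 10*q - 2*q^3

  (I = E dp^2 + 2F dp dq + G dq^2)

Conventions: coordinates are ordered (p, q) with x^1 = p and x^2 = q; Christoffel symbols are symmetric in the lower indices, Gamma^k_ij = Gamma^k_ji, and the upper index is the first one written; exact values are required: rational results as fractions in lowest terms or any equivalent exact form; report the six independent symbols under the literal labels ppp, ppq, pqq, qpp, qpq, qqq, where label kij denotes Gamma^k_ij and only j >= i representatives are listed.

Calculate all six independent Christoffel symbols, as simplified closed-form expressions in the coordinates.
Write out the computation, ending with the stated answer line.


E = 17/4 + 4*q^2; F = -3 - 10*q - 2*q^3; G = 13/2 + 9*q + 13*q^2 + q^4
Gamma^k_ij = (1/2) g^{kl} (d_i g_jl + d_j g_il - d_l g_ij), with g^inv = (1/(EG-F^2)) [[G, -F], [-F, E]]
first partials: E_p = 0, E_q = 8*q, F_p = 0, F_q = -10 - 6*q^2, G_p = 0, G_q = 9 + 26*q + 4*q^3
D = EG - F^2 = 149/8 - (87/4)*q - (75/4)*q^2 + 24*q^3 + (65/4)*q^4
expanded: Gamma^p_pp = (G E_p - 2F F_p + F E_q)/(2D), Gamma^p_pq = (G E_q - F G_p)/(2D), Gamma^p_qq = (2G F_q - G G_p - F G_q)/(2D), Gamma^q_pp = (2E F_p - E E_q - F E_p)/(2D), Gamma^q_pq = (E G_p - F E_q)/(2D), Gamma^q_qq = (E G_q - 2F F_q + F G_p)/(2D); substitute and cancel common factors

Answer: Gamma_ppp = (-64*q^4 - 320*q^2 - 96*q)/(130*q^4 + 192*q^3 - 150*q^2 - 174*q + 149), Gamma_ppq = (32*q^5 + 416*q^3 + 288*q^2 + 208*q)/(130*q^4 + 192*q^3 - 150*q^2 - 174*q + 149), Gamma_pqq = (-16*q^6 - 336*q^4 - 312*q^3 - 312*q^2 - 48*q - 412)/(130*q^4 + 192*q^3 - 150*q^2 - 174*q + 149), Gamma_qpp = (-128*q^3 - 136*q)/(130*q^4 + 192*q^3 - 150*q^2 - 174*q + 149), Gamma_qpq = (64*q^4 + 320*q^2 + 96*q)/(130*q^4 + 192*q^3 - 150*q^2 - 174*q + 149), Gamma_qqq = (-32*q^5 - 156*q^3 - 358*q - 87)/(130*q^4 + 192*q^3 - 150*q^2 - 174*q + 149)


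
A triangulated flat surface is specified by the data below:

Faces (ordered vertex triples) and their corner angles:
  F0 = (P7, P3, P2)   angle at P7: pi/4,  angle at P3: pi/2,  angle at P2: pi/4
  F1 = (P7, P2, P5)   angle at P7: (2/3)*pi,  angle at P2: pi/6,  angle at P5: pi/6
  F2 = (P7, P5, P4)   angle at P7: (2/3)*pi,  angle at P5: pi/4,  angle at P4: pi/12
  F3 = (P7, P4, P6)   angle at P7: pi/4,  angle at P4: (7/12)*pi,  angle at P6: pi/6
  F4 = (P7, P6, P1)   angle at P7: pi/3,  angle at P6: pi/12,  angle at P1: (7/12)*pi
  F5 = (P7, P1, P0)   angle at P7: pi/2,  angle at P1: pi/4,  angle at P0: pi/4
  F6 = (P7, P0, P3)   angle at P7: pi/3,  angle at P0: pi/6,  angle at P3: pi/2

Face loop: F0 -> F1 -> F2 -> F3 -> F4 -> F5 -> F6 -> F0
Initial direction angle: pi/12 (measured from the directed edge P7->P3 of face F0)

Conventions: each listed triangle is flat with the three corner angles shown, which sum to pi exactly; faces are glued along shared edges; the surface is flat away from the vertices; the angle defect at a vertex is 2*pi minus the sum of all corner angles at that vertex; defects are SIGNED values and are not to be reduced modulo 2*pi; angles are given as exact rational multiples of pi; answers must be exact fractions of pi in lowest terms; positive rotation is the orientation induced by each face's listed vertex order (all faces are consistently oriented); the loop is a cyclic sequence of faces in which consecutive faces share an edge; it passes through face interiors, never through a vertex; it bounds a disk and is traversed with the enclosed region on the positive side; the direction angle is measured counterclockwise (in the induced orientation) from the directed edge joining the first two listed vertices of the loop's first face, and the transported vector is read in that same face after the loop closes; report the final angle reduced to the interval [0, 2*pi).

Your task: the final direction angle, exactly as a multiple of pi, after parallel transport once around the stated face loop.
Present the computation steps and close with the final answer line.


enclosed vertex P7: corner angles sum to 3*pi, defect = 2*pi - 3*pi = -pi
transport around the loop rotates by the sum of enclosed defects; add to the initial angle mod 2*pi
final angle = pi/12 - pi = (13/12)*pi (mod 2*pi)

Answer: final direction angle = (13/12)*pi


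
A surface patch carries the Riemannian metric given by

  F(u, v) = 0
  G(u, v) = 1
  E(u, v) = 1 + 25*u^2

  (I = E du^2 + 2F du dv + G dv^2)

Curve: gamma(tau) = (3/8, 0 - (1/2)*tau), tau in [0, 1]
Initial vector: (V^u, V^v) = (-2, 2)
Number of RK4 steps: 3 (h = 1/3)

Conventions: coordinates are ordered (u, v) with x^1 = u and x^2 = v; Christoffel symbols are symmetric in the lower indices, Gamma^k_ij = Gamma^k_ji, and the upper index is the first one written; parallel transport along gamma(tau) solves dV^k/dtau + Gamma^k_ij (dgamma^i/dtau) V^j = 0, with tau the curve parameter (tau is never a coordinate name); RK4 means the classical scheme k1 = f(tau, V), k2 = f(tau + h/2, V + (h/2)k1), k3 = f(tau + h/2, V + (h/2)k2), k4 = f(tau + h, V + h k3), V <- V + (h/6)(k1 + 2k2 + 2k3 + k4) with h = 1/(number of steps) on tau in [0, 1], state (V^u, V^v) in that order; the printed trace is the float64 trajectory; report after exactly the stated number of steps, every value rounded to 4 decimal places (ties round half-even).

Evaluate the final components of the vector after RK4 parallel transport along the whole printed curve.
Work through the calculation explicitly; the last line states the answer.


gamma'(tau) = (0, -1/2); f(tau, V)^k = -Gamma^k_ij(gamma(tau)) gamma'^i(tau) V^j; h = 1/3; intermediate values shown to 6 dp
curve data and Christoffel symbols at the stage parameters:
  tau = 0.000000: gamma = (0.375000, 0.000000), gamma' = (0.000000, -0.500000); Gamma_uuu = 2.076125, Gamma_uuv = 0.000000, Gamma_uvv = 0.000000, Gamma_vuu = 0.000000, Gamma_vuv = 0.000000, Gamma_vvv = 0.000000
  tau = 0.166667: gamma = (0.375000, -0.083333), gamma' = (0.000000, -0.500000); Gamma_uuu = 2.076125, Gamma_uuv = 0.000000, Gamma_uvv = 0.000000, Gamma_vuu = 0.000000, Gamma_vuv = 0.000000, Gamma_vvv = 0.000000
  tau = 0.333333: gamma = (0.375000, -0.166667), gamma' = (0.000000, -0.500000); Gamma_uuu = 2.076125, Gamma_uuv = 0.000000, Gamma_uvv = 0.000000, Gamma_vuu = 0.000000, Gamma_vuv = 0.000000, Gamma_vvv = 0.000000
  tau = 0.500000: gamma = (0.375000, -0.250000), gamma' = (0.000000, -0.500000); Gamma_uuu = 2.076125, Gamma_uuv = 0.000000, Gamma_uvv = 0.000000, Gamma_vuu = 0.000000, Gamma_vuv = 0.000000, Gamma_vvv = 0.000000
  tau = 0.666667: gamma = (0.375000, -0.333333), gamma' = (0.000000, -0.500000); Gamma_uuu = 2.076125, Gamma_uuv = 0.000000, Gamma_uvv = 0.000000, Gamma_vuu = 0.000000, Gamma_vuv = 0.000000, Gamma_vvv = 0.000000
  tau = 0.833333: gamma = (0.375000, -0.416667), gamma' = (0.000000, -0.500000); Gamma_uuu = 2.076125, Gamma_uuv = 0.000000, Gamma_uvv = 0.000000, Gamma_vuu = 0.000000, Gamma_vuv = 0.000000, Gamma_vvv = 0.000000
  tau = 1.000000: gamma = (0.375000, -0.500000), gamma' = (0.000000, -0.500000); Gamma_uuu = 2.076125, Gamma_uuv = 0.000000, Gamma_uvv = 0.000000, Gamma_vuu = 0.000000, Gamma_vuv = 0.000000, Gamma_vvv = 0.000000
step 0: V^u = -2.0000, V^v = 2.0000
step 1: k1 = (0.000000, 0.000000), k2 = (0.000000, 0.000000), k3 = (0.000000, 0.000000), k4 = (0.000000, 0.000000); V <- V + (h/6)(k1 + 2k2 + 2k3 + k4): V^u = -2.0000, V^v = 2.0000
step 2: k1 = (0.000000, 0.000000), k2 = (0.000000, 0.000000), k3 = (0.000000, 0.000000), k4 = (0.000000, 0.000000); V <- V + (h/6)(k1 + 2k2 + 2k3 + k4): V^u = -2.0000, V^v = 2.0000
step 3: k1 = (0.000000, 0.000000), k2 = (0.000000, 0.000000), k3 = (0.000000, 0.000000), k4 = (0.000000, 0.000000); V <- V + (h/6)(k1 + 2k2 + 2k3 + k4): V^u = -2.0000, V^v = 2.0000

Answer: V^u = -2.0000, V^v = 2.0000


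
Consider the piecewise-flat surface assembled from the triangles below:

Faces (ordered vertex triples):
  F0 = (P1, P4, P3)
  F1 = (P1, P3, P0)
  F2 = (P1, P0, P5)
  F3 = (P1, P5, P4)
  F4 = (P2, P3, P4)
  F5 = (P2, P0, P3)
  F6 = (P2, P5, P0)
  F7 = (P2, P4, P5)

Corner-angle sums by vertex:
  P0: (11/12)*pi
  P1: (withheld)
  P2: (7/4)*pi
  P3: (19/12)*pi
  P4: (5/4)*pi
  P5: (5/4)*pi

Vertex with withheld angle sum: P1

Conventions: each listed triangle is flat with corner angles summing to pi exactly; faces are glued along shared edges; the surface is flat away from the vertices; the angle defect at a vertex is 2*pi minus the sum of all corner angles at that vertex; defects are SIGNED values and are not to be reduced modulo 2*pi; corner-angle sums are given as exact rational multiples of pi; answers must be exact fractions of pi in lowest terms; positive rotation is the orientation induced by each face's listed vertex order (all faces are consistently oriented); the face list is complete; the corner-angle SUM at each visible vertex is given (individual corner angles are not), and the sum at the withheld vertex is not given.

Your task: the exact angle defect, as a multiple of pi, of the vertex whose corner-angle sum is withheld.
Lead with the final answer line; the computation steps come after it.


Answer: defect(P1) = (3/4)*pi

V = 6, E = 12, F = 8; chi = V - E + F = 2
Gauss-Bonnet: total defect = 2*pi*chi = 4*pi; visible defects sum to (13/4)*pi


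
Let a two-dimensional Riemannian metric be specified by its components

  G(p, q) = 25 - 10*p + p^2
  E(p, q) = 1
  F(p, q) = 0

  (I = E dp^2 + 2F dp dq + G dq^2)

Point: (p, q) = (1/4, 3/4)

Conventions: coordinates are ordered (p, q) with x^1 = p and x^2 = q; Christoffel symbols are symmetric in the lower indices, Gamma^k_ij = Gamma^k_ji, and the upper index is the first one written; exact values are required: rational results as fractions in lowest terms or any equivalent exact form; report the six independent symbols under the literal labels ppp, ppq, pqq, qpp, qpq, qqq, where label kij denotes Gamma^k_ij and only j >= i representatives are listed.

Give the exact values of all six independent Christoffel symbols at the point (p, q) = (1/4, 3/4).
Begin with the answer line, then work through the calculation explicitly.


Answer: Gamma_ppp = 0, Gamma_ppq = 0, Gamma_pqq = 19/4, Gamma_qpp = 0, Gamma_qpq = -4/19, Gamma_qqq = 0

E = 1, F = 0, G = 361/16 at the point
E_p = 0, E_q = 0, F_p = 0, F_q = 0, G_p = -19/2, G_q = 0
EG - F^2 = 361/16;  g^inv = (16/361) * [[361/16, 0], [0, 1]]
first-kind symbols [ij,l] = (1/2)(d_i g_jl + d_j g_il - d_l g_ij): [pp,p] = E_p/2 = 0, [pp,q] = F_p - E_q/2 = 0, [pq,p] = E_q/2 = 0, [pq,q] = G_p/2 = -19/4, [qq,p] = F_q - G_p/2 = 19/4, [qq,q] = G_q/2 = 0
Gamma^p_ij = (G*[ij,p] - F*[ij,q])/(EG - F^2), Gamma^q_ij = (E*[ij,q] - F*[ij,p])/(EG - F^2)


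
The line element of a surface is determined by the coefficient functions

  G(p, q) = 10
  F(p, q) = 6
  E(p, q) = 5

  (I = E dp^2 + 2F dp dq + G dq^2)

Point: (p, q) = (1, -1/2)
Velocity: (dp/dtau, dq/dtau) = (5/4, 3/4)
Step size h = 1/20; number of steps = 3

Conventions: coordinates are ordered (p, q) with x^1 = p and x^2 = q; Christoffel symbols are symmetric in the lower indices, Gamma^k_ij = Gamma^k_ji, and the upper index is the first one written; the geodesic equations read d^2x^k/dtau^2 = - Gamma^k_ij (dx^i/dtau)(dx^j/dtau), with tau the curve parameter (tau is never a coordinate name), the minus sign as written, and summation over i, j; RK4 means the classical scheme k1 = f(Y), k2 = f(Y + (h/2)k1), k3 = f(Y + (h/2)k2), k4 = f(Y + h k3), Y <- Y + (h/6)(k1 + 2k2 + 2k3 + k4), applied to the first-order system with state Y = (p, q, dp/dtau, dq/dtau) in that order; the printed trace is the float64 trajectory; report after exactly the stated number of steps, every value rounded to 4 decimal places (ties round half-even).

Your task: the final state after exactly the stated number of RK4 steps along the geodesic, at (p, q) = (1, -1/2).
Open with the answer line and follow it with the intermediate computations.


Answer: p = 1.1875, q = -0.3875, dp/dtau = 1.2500, dq/dtau = 0.7500

f(Y) = (dp/dtau, dq/dtau, -Gamma^p_ij Y'^i Y'^j, -Gamma^q_ij Y'^i Y'^j) with the Gammas evaluated at the stage position; h = 0.050000; intermediate values shown to 6 dp
step 0: p = 1.0000, q = -0.5000, dp/dtau = 1.2500, dq/dtau = 0.7500
step 1:
  k1: at (p, q) = (1.000000, -0.500000), (dp/dtau, dq/dtau) = (1.250000, 0.750000); Gamma_ppp = 0.000000, Gamma_ppq = 0.000000, Gamma_pqq = 0.000000, Gamma_qpp = 0.000000, Gamma_qpq = 0.000000, Gamma_qqq = 0.000000; k1 = (1.250000, 0.750000, 0.000000, 0.000000)
  k2: at (p, q) = (1.031250, -0.481250), (dp/dtau, dq/dtau) = (1.250000, 0.750000); Gamma_ppp = 0.000000, Gamma_ppq = 0.000000, Gamma_pqq = 0.000000, Gamma_qpp = 0.000000, Gamma_qpq = 0.000000, Gamma_qqq = 0.000000; k2 = (1.250000, 0.750000, 0.000000, 0.000000)
  k3: at (p, q) = (1.031250, -0.481250), (dp/dtau, dq/dtau) = (1.250000, 0.750000); Gamma_ppp = 0.000000, Gamma_ppq = 0.000000, Gamma_pqq = 0.000000, Gamma_qpp = 0.000000, Gamma_qpq = 0.000000, Gamma_qqq = 0.000000; k3 = (1.250000, 0.750000, 0.000000, 0.000000)
  k4: at (p, q) = (1.062500, -0.462500), (dp/dtau, dq/dtau) = (1.250000, 0.750000); Gamma_ppp = 0.000000, Gamma_ppq = 0.000000, Gamma_pqq = 0.000000, Gamma_qpp = 0.000000, Gamma_qpq = 0.000000, Gamma_qqq = 0.000000; k4 = (1.250000, 0.750000, 0.000000, 0.000000)
  Y <- Y + (h/6)(k1 + 2k2 + 2k3 + k4): p = 1.0625, q = -0.4625, dp/dtau = 1.2500, dq/dtau = 0.7500
step 2:
  k1: at (p, q) = (1.062500, -0.462500), (dp/dtau, dq/dtau) = (1.250000, 0.750000); Gamma_ppp = 0.000000, Gamma_ppq = 0.000000, Gamma_pqq = 0.000000, Gamma_qpp = 0.000000, Gamma_qpq = 0.000000, Gamma_qqq = 0.000000; k1 = (1.250000, 0.750000, 0.000000, 0.000000)
  k2: at (p, q) = (1.093750, -0.443750), (dp/dtau, dq/dtau) = (1.250000, 0.750000); Gamma_ppp = 0.000000, Gamma_ppq = 0.000000, Gamma_pqq = 0.000000, Gamma_qpp = 0.000000, Gamma_qpq = 0.000000, Gamma_qqq = 0.000000; k2 = (1.250000, 0.750000, 0.000000, 0.000000)
  k3: at (p, q) = (1.093750, -0.443750), (dp/dtau, dq/dtau) = (1.250000, 0.750000); Gamma_ppp = 0.000000, Gamma_ppq = 0.000000, Gamma_pqq = 0.000000, Gamma_qpp = 0.000000, Gamma_qpq = 0.000000, Gamma_qqq = 0.000000; k3 = (1.250000, 0.750000, 0.000000, 0.000000)
  k4: at (p, q) = (1.125000, -0.425000), (dp/dtau, dq/dtau) = (1.250000, 0.750000); Gamma_ppp = 0.000000, Gamma_ppq = 0.000000, Gamma_pqq = 0.000000, Gamma_qpp = 0.000000, Gamma_qpq = 0.000000, Gamma_qqq = 0.000000; k4 = (1.250000, 0.750000, 0.000000, 0.000000)
  Y <- Y + (h/6)(k1 + 2k2 + 2k3 + k4): p = 1.1250, q = -0.4250, dp/dtau = 1.2500, dq/dtau = 0.7500
step 3:
  k1: at (p, q) = (1.125000, -0.425000), (dp/dtau, dq/dtau) = (1.250000, 0.750000); Gamma_ppp = 0.000000, Gamma_ppq = 0.000000, Gamma_pqq = 0.000000, Gamma_qpp = 0.000000, Gamma_qpq = 0.000000, Gamma_qqq = 0.000000; k1 = (1.250000, 0.750000, 0.000000, 0.000000)
  k2: at (p, q) = (1.156250, -0.406250), (dp/dtau, dq/dtau) = (1.250000, 0.750000); Gamma_ppp = 0.000000, Gamma_ppq = 0.000000, Gamma_pqq = 0.000000, Gamma_qpp = 0.000000, Gamma_qpq = 0.000000, Gamma_qqq = 0.000000; k2 = (1.250000, 0.750000, 0.000000, 0.000000)
  k3: at (p, q) = (1.156250, -0.406250), (dp/dtau, dq/dtau) = (1.250000, 0.750000); Gamma_ppp = 0.000000, Gamma_ppq = 0.000000, Gamma_pqq = 0.000000, Gamma_qpp = 0.000000, Gamma_qpq = 0.000000, Gamma_qqq = 0.000000; k3 = (1.250000, 0.750000, 0.000000, 0.000000)
  k4: at (p, q) = (1.187500, -0.387500), (dp/dtau, dq/dtau) = (1.250000, 0.750000); Gamma_ppp = 0.000000, Gamma_ppq = 0.000000, Gamma_pqq = 0.000000, Gamma_qpp = 0.000000, Gamma_qpq = 0.000000, Gamma_qqq = 0.000000; k4 = (1.250000, 0.750000, 0.000000, 0.000000)
  Y <- Y + (h/6)(k1 + 2k2 + 2k3 + k4): p = 1.1875, q = -0.3875, dp/dtau = 1.2500, dq/dtau = 0.7500


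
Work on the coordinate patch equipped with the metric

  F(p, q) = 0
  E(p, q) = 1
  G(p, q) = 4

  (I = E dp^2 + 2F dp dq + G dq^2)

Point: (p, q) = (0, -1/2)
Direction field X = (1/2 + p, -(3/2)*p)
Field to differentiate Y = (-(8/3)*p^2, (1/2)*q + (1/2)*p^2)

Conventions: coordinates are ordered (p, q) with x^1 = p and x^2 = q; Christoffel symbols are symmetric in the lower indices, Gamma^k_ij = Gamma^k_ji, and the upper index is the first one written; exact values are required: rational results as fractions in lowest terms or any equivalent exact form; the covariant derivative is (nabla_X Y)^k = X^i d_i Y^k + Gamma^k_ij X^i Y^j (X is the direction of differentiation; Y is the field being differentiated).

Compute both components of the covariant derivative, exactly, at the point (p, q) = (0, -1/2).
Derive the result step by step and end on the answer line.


E = 1, F = 0, G = 4 at the point
E_p = 0, E_q = 0, F_p = 0, F_q = 0, G_p = 0, G_q = 0
EG - F^2 = 4;  g^inv = (1/4) * [[4, 0], [0, 1]]
first-kind symbols [ij,l] = (1/2)(d_i g_jl + d_j g_il - d_l g_ij): [pp,p] = E_p/2 = 0, [pp,q] = F_p - E_q/2 = 0, [pq,p] = E_q/2 = 0, [pq,q] = G_p/2 = 0, [qq,p] = F_q - G_p/2 = 0, [qq,q] = G_q/2 = 0
Gamma^p_ij = (G*[ij,p] - F*[ij,q])/(EG - F^2), Gamma^q_ij = (E*[ij,q] - F*[ij,p])/(EG - F^2)
Gamma_ppp = 0, Gamma_ppq = 0, Gamma_pqq = 0, Gamma_qpp = 0, Gamma_qpq = 0, Gamma_qqq = 0
X = (1/2, 0), Y = (0, -1/4) at the point

Answer: (nabla_X Y)^p = 0, (nabla_X Y)^q = 0


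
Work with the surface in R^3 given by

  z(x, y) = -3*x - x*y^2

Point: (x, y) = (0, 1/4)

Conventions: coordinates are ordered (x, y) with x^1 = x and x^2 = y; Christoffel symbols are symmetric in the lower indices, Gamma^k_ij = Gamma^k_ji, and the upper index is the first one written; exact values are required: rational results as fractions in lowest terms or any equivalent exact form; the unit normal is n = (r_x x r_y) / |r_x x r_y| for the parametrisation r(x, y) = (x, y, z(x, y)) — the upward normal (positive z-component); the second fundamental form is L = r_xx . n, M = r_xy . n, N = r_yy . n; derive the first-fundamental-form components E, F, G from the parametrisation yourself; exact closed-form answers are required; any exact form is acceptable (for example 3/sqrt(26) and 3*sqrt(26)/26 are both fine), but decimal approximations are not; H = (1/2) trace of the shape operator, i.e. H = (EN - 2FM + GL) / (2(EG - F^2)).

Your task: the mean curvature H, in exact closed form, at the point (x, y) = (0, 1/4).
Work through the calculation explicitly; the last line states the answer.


z_x = -49/16, z_y = 0, z_xx = 0, z_xy = -1/2, z_yy = 0
E = 2657/256, F = 0, G = 1; answer radicand W^2 = 2657/256
unnormalised second-form numerators: l = 0, m = -1/2, n = 0; L = l/sqrt(2657/256), and similarly M = m/sqrt(W^2), N = n/sqrt(W^2)
H = (E*n - 2*F*m + G*l) / (2*(EG - F^2)*sqrt(W^2)); E*n - 2*F*m + G*l = 0, EG - F^2 = 2657/256, so H = (0)/sqrt(2657/256)

Answer: H = 0


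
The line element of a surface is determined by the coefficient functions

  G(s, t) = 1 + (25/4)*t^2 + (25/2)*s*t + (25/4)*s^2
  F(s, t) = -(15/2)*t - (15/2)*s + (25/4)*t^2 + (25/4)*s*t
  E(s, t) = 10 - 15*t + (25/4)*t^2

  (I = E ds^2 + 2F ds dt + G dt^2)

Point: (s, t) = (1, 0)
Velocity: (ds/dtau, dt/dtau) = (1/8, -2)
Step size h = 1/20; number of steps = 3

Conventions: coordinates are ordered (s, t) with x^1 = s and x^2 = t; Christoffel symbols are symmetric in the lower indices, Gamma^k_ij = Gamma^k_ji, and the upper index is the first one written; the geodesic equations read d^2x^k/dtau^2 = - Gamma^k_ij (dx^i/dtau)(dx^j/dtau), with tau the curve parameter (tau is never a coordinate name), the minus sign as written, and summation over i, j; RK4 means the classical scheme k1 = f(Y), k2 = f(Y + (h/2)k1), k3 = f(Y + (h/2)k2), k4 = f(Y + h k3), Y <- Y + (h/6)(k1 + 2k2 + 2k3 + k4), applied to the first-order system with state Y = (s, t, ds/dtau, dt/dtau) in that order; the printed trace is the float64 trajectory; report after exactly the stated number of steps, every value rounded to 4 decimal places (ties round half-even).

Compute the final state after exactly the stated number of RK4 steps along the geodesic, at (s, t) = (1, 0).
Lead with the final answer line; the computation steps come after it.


Answer: s = 1.0372, t = -0.3129, ds/dtau = 0.3693, dt/dtau = -2.1572

f(Y) = (ds/dtau, dt/dtau, -Gamma^s_ij Y'^i Y'^j, -Gamma^t_ij Y'^i Y'^j) with the Gammas evaluated at the stage position; h = 0.050000; intermediate values shown to 6 dp
step 0: s = 1.0000, t = 0.0000, ds/dtau = 0.1250, dt/dtau = -2.0000
step 1:
  k1: at (s, t) = (1.000000, 0.000000), (ds/dtau, dt/dtau) = (0.125000, -2.000000); Gamma_sss = 0.000000, Gamma_sst = -0.461538, Gamma_stt = -0.461538, Gamma_tss = 0.000000, Gamma_tst = 0.384615, Gamma_ttt = 0.384615; k1 = (0.125000, -2.000000, 1.615385, -1.346154)
  k2: at (s, t) = (1.003125, -0.050000), (ds/dtau, dt/dtau) = (0.165385, -2.033654); Gamma_sss = 0.000000, Gamma_sst = -0.475114, Gamma_stt = -0.475114, Gamma_tss = 0.000000, Gamma_tst = 0.362274, Gamma_ttt = 0.362274; k2 = (0.165385, -2.033654, 1.645357, -1.254585)
  k3: at (s, t) = (1.004135, -0.050841), (ds/dtau, dt/dtau) = (0.166134, -2.031365); Gamma_sss = 0.000000, Gamma_sst = -0.474996, Gamma_stt = -0.474996, Gamma_tss = 0.000000, Gamma_tst = 0.362005, Gamma_ttt = 0.362005; k3 = (0.166134, -2.031365, 1.639442, -1.249454)
  k4: at (s, t) = (1.008307, -0.101568), (ds/dtau, dt/dtau) = (0.206972, -2.062473); Gamma_sss = 0.000000, Gamma_sst = -0.486339, Gamma_stt = -0.486339, Gamma_tss = 0.000000, Gamma_tst = 0.338809, Gamma_ttt = 0.338809; k4 = (0.206972, -2.062473, 1.653576, -1.151965)
  Y <- Y + (h/6)(k1 + 2k2 + 2k3 + k4): s = 1.0083, t = -0.1016, ds/dtau = 0.2070, dt/dtau = -2.0626
step 2:
  k1: at (s, t) = (1.008292, -0.101604), (ds/dtau, dt/dtau) = (0.206988, -2.062552); Gamma_sss = 0.000000, Gamma_sst = -0.486353, Gamma_stt = -0.486353, Gamma_tss = 0.000000, Gamma_tst = 0.338790, Gamma_ttt = 0.338790; k1 = (0.206988, -2.062552, 1.653732, -1.151977)
  k2: at (s, t) = (1.013466, -0.153168), (ds/dtau, dt/dtau) = (0.248331, -2.091351); Gamma_sss = 0.000000, Gamma_sst = -0.495452, Gamma_stt = -0.495452, Gamma_tss = 0.000000, Gamma_tst = 0.314992, Gamma_ttt = 0.314992; k2 = (0.248331, -2.091351, 1.652360, -1.050515)
  k3: at (s, t) = (1.014500, -0.153888), (ds/dtau, dt/dtau) = (0.248297, -2.088814); Gamma_sss = 0.000000, Gamma_sst = -0.495265, Gamma_stt = -0.495265, Gamma_tss = 0.000000, Gamma_tst = 0.314820, Gamma_ttt = 0.314820; k3 = (0.248297, -2.088814, 1.647178, -1.047044)
  k4: at (s, t) = (1.020707, -0.206045), (ds/dtau, dt/dtau) = (0.289347, -2.114904); Gamma_sss = 0.000000, Gamma_sst = -0.502045, Gamma_stt = -0.502045, Gamma_tss = 0.000000, Gamma_tst = 0.290885, Gamma_ttt = 0.290885; k4 = (0.289347, -2.114904, 1.631112, -0.945065)
  Y <- Y + (h/6)(k1 + 2k2 + 2k3 + k4): s = 1.0207, t = -0.2061, ds/dtau = 0.2894, dt/dtau = -2.1150
step 3:
  k1: at (s, t) = (1.020705, -0.206086), (ds/dtau, dt/dtau) = (0.289354, -2.114986); Gamma_sss = 0.000000, Gamma_sst = -0.502051, Gamma_stt = -0.502051, Gamma_tss = 0.000000, Gamma_tst = 0.290865, Gamma_ttt = 0.290865; k1 = (0.289354, -2.114986, 1.631269, -0.945080)
  k2: at (s, t) = (1.027939, -0.258960), (ds/dtau, dt/dtau) = (0.330136, -2.138613); Gamma_sss = 0.000000, Gamma_sst = -0.506602, Gamma_stt = -0.506602, Gamma_tss = 0.000000, Gamma_tst = 0.267016, Gamma_ttt = 0.267016; k2 = (0.330136, -2.138613, 1.601674, -0.844199)
  k3: at (s, t) = (1.028958, -0.259551), (ds/dtau, dt/dtau) = (0.329396, -2.136091); Gamma_sss = 0.000000, Gamma_sst = -0.506388, Gamma_stt = -0.506388, Gamma_tss = 0.000000, Gamma_tst = 0.266944, Gamma_ttt = 0.266944; k3 = (0.329396, -2.136091, 1.597982, -0.842382)
  k4: at (s, t) = (1.037175, -0.312890), (ds/dtau, dt/dtau) = (0.369253, -2.157105); Gamma_sss = 0.000000, Gamma_sst = -0.508804, Gamma_stt = -0.508804, Gamma_tss = 0.000000, Gamma_tst = 0.243586, Gamma_ttt = 0.243586; k4 = (0.369253, -2.157105, 1.556975, -0.745389)
  Y <- Y + (h/6)(k1 + 2k2 + 2k3 + k4): s = 1.0372, t = -0.3129, ds/dtau = 0.3693, dt/dtau = -2.1572


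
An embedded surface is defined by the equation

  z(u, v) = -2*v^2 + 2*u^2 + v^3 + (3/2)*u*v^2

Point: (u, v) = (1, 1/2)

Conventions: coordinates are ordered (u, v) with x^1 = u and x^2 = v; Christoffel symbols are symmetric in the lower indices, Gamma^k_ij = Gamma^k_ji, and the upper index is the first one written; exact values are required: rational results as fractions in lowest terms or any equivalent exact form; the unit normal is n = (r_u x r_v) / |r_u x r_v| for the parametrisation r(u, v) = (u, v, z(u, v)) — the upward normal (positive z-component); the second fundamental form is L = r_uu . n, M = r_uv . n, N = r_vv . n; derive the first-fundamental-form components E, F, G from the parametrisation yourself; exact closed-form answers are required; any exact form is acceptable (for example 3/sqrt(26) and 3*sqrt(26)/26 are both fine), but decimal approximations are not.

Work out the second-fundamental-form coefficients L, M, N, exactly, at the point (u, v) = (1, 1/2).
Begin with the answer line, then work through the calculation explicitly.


Answer: L = 32*sqrt(1293)/1293, M = 4*sqrt(1293)/431, N = 16*sqrt(1293)/1293

z_u = 35/8, z_v = 1/4, z_uu = 4, z_uv = 3/2, z_vv = 2
E = 1289/64, F = 35/32, G = 17/16; answer radicand W^2 = 1293/64
unnormalised second-form numerators: l = 4, m = 3/2, n = 2; L = l/sqrt(1293/64), and similarly M = m/sqrt(W^2), N = n/sqrt(W^2)


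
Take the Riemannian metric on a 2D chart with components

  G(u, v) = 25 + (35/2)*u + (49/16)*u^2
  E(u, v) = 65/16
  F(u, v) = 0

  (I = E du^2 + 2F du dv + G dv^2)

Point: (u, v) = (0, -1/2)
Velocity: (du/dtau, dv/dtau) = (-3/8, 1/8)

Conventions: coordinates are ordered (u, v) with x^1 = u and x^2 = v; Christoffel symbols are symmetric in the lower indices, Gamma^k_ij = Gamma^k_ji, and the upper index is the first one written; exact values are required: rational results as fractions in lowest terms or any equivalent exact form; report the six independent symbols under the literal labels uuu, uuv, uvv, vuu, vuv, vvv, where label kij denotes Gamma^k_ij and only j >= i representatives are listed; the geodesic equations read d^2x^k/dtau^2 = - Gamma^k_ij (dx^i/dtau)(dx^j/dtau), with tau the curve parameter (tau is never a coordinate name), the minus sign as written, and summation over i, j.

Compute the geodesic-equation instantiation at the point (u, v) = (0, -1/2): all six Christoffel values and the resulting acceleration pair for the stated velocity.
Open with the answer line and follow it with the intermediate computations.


Answer: Gamma_uuu = 0, Gamma_uuv = 0, Gamma_uvv = -28/13, Gamma_vuu = 0, Gamma_vuv = 7/20, Gamma_vvv = 0; accelerations (d^2u/dtau^2, d^2v/dtau^2) = (7/208, 21/640)

E = 65/16, F = 0, G = 25 at the point
E_u = 0, E_v = 0, F_u = 0, F_v = 0, G_u = 35/2, G_v = 0
EG - F^2 = 1625/16;  g^inv = (16/1625) * [[25, 0], [0, 65/16]]
first-kind symbols [ij,l] = (1/2)(d_i g_jl + d_j g_il - d_l g_ij): [uu,u] = E_u/2 = 0, [uu,v] = F_u - E_v/2 = 0, [uv,u] = E_v/2 = 0, [uv,v] = G_u/2 = 35/4, [vv,u] = F_v - G_u/2 = -35/4, [vv,v] = G_v/2 = 0
Gamma^u_ij = (G*[ij,u] - F*[ij,v])/(EG - F^2), Gamma^v_ij = (E*[ij,v] - F*[ij,u])/(EG - F^2)
Gamma_uuu = 0, Gamma_uuv = 0, Gamma_uvv = -28/13, Gamma_vuu = 0, Gamma_vuv = 7/20, Gamma_vvv = 0
d^2u/dtau^2 = -(Gamma_uuu*(-3/8)^2 + 2*Gamma_uuv*(-3/8)*(1/8) + Gamma_uvv*(1/8)^2) = 7/208
d^2v/dtau^2 = -(Gamma_vuu*(-3/8)^2 + 2*Gamma_vuv*(-3/8)*(1/8) + Gamma_vvv*(1/8)^2) = 21/640


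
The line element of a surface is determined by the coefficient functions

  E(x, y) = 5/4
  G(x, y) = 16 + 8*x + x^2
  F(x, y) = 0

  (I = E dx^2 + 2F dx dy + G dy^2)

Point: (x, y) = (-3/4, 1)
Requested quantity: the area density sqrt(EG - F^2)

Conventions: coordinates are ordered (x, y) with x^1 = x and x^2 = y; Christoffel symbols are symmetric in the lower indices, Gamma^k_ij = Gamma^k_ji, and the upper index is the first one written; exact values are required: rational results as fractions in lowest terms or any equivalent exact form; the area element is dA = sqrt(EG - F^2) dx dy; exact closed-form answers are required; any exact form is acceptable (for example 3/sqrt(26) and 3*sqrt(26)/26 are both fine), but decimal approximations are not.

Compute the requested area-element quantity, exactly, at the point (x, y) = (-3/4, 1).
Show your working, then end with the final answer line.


E = 5/4, F = 0, G = 169/16; EG - F^2 = 845/64

Answer: sqrt(EG - F^2) = 13*sqrt(5)/8


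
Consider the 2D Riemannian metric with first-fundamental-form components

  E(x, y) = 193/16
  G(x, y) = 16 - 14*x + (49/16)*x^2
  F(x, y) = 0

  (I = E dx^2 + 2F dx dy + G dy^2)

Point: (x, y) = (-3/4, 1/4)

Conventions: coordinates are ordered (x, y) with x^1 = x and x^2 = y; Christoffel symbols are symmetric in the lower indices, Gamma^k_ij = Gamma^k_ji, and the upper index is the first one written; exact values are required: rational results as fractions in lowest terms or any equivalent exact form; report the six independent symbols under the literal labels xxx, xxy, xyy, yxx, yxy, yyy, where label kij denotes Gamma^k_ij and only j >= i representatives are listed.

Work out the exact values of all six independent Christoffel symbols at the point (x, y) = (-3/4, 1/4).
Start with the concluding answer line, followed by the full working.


Answer: Gamma_xxx = 0, Gamma_xxy = 0, Gamma_xyy = 595/772, Gamma_yxx = 0, Gamma_yxy = -28/85, Gamma_yyy = 0

E = 193/16, F = 0, G = 7225/256 at the point
E_x = 0, E_y = 0, F_x = 0, F_y = 0, G_x = -595/32, G_y = 0
EG - F^2 = 1394425/4096;  g^inv = (4096/1394425) * [[7225/256, 0], [0, 193/16]]
first-kind symbols [ij,l] = (1/2)(d_i g_jl + d_j g_il - d_l g_ij): [xx,x] = E_x/2 = 0, [xx,y] = F_x - E_y/2 = 0, [xy,x] = E_y/2 = 0, [xy,y] = G_x/2 = -595/64, [yy,x] = F_y - G_x/2 = 595/64, [yy,y] = G_y/2 = 0
Gamma^x_ij = (G*[ij,x] - F*[ij,y])/(EG - F^2), Gamma^y_ij = (E*[ij,y] - F*[ij,x])/(EG - F^2)


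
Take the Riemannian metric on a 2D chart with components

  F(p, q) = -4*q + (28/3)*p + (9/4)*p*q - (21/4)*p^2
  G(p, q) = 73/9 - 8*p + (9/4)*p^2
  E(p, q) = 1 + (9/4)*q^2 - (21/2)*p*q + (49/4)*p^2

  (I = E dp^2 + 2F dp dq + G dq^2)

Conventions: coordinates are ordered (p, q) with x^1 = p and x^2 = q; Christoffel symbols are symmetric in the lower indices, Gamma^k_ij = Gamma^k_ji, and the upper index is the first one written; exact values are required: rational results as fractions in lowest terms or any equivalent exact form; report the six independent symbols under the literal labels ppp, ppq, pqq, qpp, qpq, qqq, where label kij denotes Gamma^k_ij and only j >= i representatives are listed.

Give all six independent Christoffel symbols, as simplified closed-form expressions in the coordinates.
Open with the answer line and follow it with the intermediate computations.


Answer: Gamma_ppp = (441*p - 189*q)/(522*p^2 - 378*p*q - 288*p + 81*q^2 + 292), Gamma_ppq = (-189*p + 81*q)/(522*p^2 - 378*p*q - 288*p + 81*q^2 + 292), Gamma_pqq = 0, Gamma_qpp = (336 - 189*p)/(522*p^2 - 378*p*q - 288*p + 81*q^2 + 292), Gamma_qpq = (81*p - 144)/(522*p^2 - 378*p*q - 288*p + 81*q^2 + 292), Gamma_qqq = 0

E = 1 + (9/4)*q^2 - (21/2)*p*q + (49/4)*p^2; F = -4*q + (28/3)*p + (9/4)*p*q - (21/4)*p^2; G = 73/9 - 8*p + (9/4)*p^2
Gamma^k_ij = (1/2) g^{kl} (d_i g_jl + d_j g_il - d_l g_ij), with g^inv = (1/(EG-F^2)) [[G, -F], [-F, E]]
first partials: E_p = -(21/2)*q + (49/2)*p, E_q = (9/2)*q - (21/2)*p, F_p = 28/3 + (9/4)*q - (21/2)*p, F_q = -4 + (9/4)*p, G_p = -8 + (9/2)*p, G_q = 0
D = EG - F^2 = 73/9 - 8*p + (9/4)*q^2 - (21/2)*p*q + (29/2)*p^2
expanded: Gamma^p_pp = (G E_p - 2F F_p + F E_q)/(2D), Gamma^p_pq = (G E_q - F G_p)/(2D), Gamma^p_qq = (2G F_q - G G_p - F G_q)/(2D), Gamma^q_pp = (2E F_p - E E_q - F E_p)/(2D), Gamma^q_pq = (E G_p - F E_q)/(2D), Gamma^q_qq = (E G_q - 2F F_q + F G_p)/(2D); substitute and cancel common factors
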